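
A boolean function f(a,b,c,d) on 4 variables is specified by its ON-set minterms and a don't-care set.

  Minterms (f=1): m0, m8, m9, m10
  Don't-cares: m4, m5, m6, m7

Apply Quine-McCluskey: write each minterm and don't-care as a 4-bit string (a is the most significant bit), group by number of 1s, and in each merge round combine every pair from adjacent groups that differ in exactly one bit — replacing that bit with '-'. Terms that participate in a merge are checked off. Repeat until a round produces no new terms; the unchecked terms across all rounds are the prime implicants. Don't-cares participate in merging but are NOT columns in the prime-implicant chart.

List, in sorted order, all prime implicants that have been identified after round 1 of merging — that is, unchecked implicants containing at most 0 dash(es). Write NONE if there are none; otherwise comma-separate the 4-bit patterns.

size-2^0 implicants → 0000(✓)  0100(✓)  0101(✓)  0110(✓)  0111(✓)  1000(✓)  1001(✓)  1010(✓)
size-2^1 implicants → -000  0-00  01-0(✓)  01-1(✓)  010-(✓)  011-(✓)  10-0  100-
size-2^2 implicants → 01--
Unchecked terms (primes): -000, 0-00, 01--, 10-0, 100-

NONE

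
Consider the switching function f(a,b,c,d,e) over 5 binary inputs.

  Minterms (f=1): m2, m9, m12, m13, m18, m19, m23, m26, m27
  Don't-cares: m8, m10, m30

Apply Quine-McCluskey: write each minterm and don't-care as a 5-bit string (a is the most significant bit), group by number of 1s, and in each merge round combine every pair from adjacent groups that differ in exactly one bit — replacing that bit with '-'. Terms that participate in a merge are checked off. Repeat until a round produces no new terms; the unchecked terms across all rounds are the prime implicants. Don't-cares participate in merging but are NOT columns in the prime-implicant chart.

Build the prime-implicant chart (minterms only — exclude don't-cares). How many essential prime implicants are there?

size-2^0 implicants → 00010(✓)  01000(✓)  01001(✓)  01010(✓)  01100(✓)  01101(✓)  10010(✓)  10011(✓)  10111(✓)  11010(✓)  11011(✓)  11110(✓)
size-2^1 implicants → -0010(✓)  -1010(✓)  0-010(✓)  01-00(✓)  01-01(✓)  010-0  0100-(✓)  0110-(✓)  1-010(✓)  1-011(✓)  10-11  1001-(✓)  11-10  1101-(✓)
size-2^2 implicants → --010  01-0-  1-01-
Unchecked terms (primes): --010, 01-0-, 010-0, 1-01-, 10-11, 11-10
Minterm coverage:
  m2 ⊆ --010 [E]
  m9 ⊆ 01-0- [E]
  m12 ⊆ 01-0- [E]
  m13 ⊆ 01-0- [E]
  m18 ⊆ --010,1-01-
  m19 ⊆ 1-01-,10-11
  m23 ⊆ 10-11 [E]
  m26 ⊆ --010,1-01-,11-10
  m27 ⊆ 1-01- [E]
E = {--010, 01-0-, 1-01-, 10-11}

4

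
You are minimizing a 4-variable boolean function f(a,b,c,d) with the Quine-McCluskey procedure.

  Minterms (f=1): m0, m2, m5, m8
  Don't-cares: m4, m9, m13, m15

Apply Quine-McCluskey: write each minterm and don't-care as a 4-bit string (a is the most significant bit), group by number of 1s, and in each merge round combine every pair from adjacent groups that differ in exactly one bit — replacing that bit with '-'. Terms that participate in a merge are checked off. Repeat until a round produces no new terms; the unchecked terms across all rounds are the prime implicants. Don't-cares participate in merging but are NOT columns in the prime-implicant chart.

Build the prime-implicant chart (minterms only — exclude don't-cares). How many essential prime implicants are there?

[col 0] 0000*, 0010*, 0100*, 0101*, 1000*, 1001*, 1101*, 1111*
[col 1] -000, -101, 0-00, 00-0, 010-, 1-01, 100-, 11-1
Prime implicants: -000, -101, 0-00, 00-0, 010-, 1-01, 100-, 11-1
PI chart (minterm → PIs covering it):
  0 | -000,0-00,00-0
  2 | 00-0  (sole → essential)
  5 | -101,010-
  8 | -000,100-
Essential prime implicants: 00-0

1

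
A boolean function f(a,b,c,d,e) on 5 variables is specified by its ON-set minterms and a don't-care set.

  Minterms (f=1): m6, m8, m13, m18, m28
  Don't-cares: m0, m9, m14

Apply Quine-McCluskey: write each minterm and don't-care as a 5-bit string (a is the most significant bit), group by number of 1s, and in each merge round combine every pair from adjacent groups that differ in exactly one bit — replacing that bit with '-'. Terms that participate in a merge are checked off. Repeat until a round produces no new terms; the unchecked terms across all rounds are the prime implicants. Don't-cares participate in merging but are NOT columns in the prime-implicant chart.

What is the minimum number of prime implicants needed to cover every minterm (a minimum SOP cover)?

5

size-2^0 implicants → 00000(✓)  00110(✓)  01000(✓)  01001(✓)  01101(✓)  01110(✓)  10010  11100
size-2^1 implicants → 0-000  0-110  01-01  0100-
Unchecked terms (primes): 0-000, 0-110, 01-01, 0100-, 10010, 11100
Minterm coverage:
  m6 ⊆ 0-110 [E]
  m8 ⊆ 0-000,0100-
  m13 ⊆ 01-01 [E]
  m18 ⊆ 10010 [E]
  m28 ⊆ 11100 [E]
E = {0-110, 01-01, 10010, 11100}
Petrick residual → 0-000
Cover = a'c'd'e' + a'cde' + a'bd'e + ab'c'de' + abcd'e'  |cover|=5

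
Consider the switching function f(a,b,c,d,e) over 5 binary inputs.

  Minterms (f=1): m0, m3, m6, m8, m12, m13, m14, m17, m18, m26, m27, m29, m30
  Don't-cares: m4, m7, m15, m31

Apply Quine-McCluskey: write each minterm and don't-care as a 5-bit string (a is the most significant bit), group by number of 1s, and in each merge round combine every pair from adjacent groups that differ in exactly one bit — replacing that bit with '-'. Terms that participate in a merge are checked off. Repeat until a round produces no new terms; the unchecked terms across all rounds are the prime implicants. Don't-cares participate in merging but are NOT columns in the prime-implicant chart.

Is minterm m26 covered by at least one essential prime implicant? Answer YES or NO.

[col 0] 00000*, 00011*, 00100*, 00110*, 00111*, 01000*, 01100*, 01101*, 01110*, 01111*, 10001, 10010*, 11010*, 11011*, 11101*, 11110*, 11111*
[col 1] -1101*, -1110*, -1111*, 0-000*, 0-100*, 0-110*, 0-111*, 00-00*, 00-11, 001-0*, 0011-*, 01-00*, 011-0*, 011-1*, 0110-*, 0111-*, 1-010, 11-10*, 11-11*, 1101-*, 111-1*, 1111-*
[col 2] -11-1, -111-, 0--00, 0-1-0, 0-11-, 011--, 11-1-
Prime implicants: -11-1, -111-, 0--00, 0-1-0, 0-11-, 00-11, 011--, 1-010, 10001, 11-1-
PI chart (minterm → PIs covering it):
  0 | 0--00  (sole → essential)
  3 | 00-11  (sole → essential)
  6 | 0-1-0,0-11-
  8 | 0--00  (sole → essential)
  12 | 0--00,0-1-0,011--
  13 | -11-1,011--
  14 | -111-,0-1-0,0-11-,011--
  17 | 10001  (sole → essential)
  18 | 1-010  (sole → essential)
  26 | 1-010,11-1-
  27 | 11-1-  (sole → essential)
  29 | -11-1  (sole → essential)
  30 | -111-,11-1-
Essential prime implicants: -11-1, 0--00, 00-11, 1-010, 10001, 11-1-

YES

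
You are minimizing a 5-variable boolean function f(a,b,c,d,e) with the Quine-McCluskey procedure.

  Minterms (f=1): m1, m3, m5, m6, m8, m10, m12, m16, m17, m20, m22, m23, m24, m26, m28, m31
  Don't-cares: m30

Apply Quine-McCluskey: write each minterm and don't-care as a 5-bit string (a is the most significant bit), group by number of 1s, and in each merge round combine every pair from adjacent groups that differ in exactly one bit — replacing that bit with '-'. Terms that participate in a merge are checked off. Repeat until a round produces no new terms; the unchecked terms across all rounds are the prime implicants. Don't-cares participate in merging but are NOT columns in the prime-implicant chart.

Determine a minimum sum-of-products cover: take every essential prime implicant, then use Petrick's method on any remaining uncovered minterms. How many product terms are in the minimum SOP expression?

8

[col 0] 00001*, 00011*, 00101*, 00110*, 01000*, 01010*, 01100*, 10000*, 10001*, 10100*, 10110*, 10111*, 11000*, 11010*, 11100*, 11110*, 11111*
[col 1] -0001, -0110, -1000*, -1010*, -1100*, 00-01, 000-1, 01-00*, 010-0*, 1-000*, 1-100*, 1-110*, 1-111*, 10-00*, 1000-, 101-0*, 1011-*, 11-00*, 11-10*, 110-0*, 111-0*, 1111-*
[col 2] -1-00, -10-0, 1--00, 1-1-0, 1-11-, 11--0
Prime implicants: -0001, -0110, -1-00, -10-0, 00-01, 000-1, 1--00, 1-1-0, 1-11-, 1000-, 11--0
PI chart (minterm → PIs covering it):
  1 | -0001,00-01,000-1
  3 | 000-1  (sole → essential)
  5 | 00-01  (sole → essential)
  6 | -0110  (sole → essential)
  8 | -1-00,-10-0
  10 | -10-0  (sole → essential)
  12 | -1-00  (sole → essential)
  16 | 1--00,1000-
  17 | -0001,1000-
  20 | 1--00,1-1-0
  22 | -0110,1-1-0,1-11-
  23 | 1-11-  (sole → essential)
  24 | -1-00,-10-0,1--00,11--0
  26 | -10-0,11--0
  28 | -1-00,1--00,1-1-0,11--0
  31 | 1-11-  (sole → essential)
Essential prime implicants: -0110, -1-00, -10-0, 00-01, 000-1, 1-11-
Petrick residual → -0001, 1--00
Minimum SOP uses 8 PIs: b'c'd'e + b'cde' + bd'e' + bc'e' + a'b'd'e + a'b'c'e + ad'e' + acd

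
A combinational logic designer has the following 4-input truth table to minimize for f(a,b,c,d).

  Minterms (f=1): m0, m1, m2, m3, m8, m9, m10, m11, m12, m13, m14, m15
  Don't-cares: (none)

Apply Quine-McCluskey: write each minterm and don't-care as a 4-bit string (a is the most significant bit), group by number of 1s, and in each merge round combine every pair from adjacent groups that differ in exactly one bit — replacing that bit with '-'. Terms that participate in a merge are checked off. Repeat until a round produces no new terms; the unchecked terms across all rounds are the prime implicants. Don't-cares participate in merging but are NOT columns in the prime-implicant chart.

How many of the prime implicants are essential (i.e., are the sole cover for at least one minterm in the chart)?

size-2^0 implicants → 0000(✓)  0001(✓)  0010(✓)  0011(✓)  1000(✓)  1001(✓)  1010(✓)  1011(✓)  1100(✓)  1101(✓)  1110(✓)  1111(✓)
size-2^1 implicants → -000(✓)  -001(✓)  -010(✓)  -011(✓)  00-0(✓)  00-1(✓)  000-(✓)  001-(✓)  1-00(✓)  1-01(✓)  1-10(✓)  1-11(✓)  10-0(✓)  10-1(✓)  100-(✓)  101-(✓)  11-0(✓)  11-1(✓)  110-(✓)  111-(✓)
size-2^2 implicants → -0-0(✓)  -0-1(✓)  -00-(✓)  -01-(✓)  00--(✓)  1--0(✓)  1--1(✓)  1-0-(✓)  1-1-(✓)  10--(✓)  11--(✓)
size-2^3 implicants → -0--  1---
Unchecked terms (primes): -0--, 1---
Minterm coverage:
  m0 ⊆ -0-- [E]
  m1 ⊆ -0-- [E]
  m2 ⊆ -0-- [E]
  m3 ⊆ -0-- [E]
  m8 ⊆ -0--,1---
  m9 ⊆ -0--,1---
  m10 ⊆ -0--,1---
  m11 ⊆ -0--,1---
  m12 ⊆ 1--- [E]
  m13 ⊆ 1--- [E]
  m14 ⊆ 1--- [E]
  m15 ⊆ 1--- [E]
E = {-0--, 1---}

2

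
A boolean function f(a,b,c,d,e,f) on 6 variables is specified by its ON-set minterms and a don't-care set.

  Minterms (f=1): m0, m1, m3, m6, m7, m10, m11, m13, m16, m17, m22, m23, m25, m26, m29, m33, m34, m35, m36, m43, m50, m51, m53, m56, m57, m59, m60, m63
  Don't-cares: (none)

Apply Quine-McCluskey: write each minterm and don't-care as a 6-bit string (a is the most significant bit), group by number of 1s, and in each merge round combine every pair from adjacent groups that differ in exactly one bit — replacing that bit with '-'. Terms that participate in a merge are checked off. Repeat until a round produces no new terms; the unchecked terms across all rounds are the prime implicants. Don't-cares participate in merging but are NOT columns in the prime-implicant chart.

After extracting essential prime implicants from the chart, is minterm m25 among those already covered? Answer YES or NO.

NO

[col 0] 000000*, 000001*, 000011*, 000110*, 000111*, 001010*, 001011*, 001101*, 010000*, 010001*, 010110*, 010111*, 011001*, 011010*, 011101*, 100001*, 100010*, 100011*, 100100, 101011*, 110010*, 110011*, 110101, 111000*, 111001*, 111011*, 111100*, 111111*
[col 1] -00001*, -00011*, -01011*, -11001, 0-0000*, 0-0001*, 0-0110*, 0-0111*, 0-1010, 0-1101, 00-011*, 000-11, 0000-1*, 00000-*, 00011-*, 00101-, 01-001, 01000-*, 01011-*, 011-01, 1-0010*, 1-0011*, 1-1011*, 10-011*, 1000-1*, 10001-*, 11-011*, 11001-*, 111-00, 111-11, 1110-1, 11100-
[col 2] -0-011, -000-1, 0-000-, 0-011-, 1--011, 1-001-
Prime implicants: -0-011, -000-1, -11001, 0-000-, 0-011-, 0-1010, 0-1101, 000-11, 00101-, 01-001, 011-01, 1--011, 1-001-, 100100, 110101, 111-00, 111-11, 1110-1, 11100-
PI chart (minterm → PIs covering it):
  0 | 0-000-  (sole → essential)
  1 | -000-1,0-000-
  3 | -0-011,-000-1,000-11
  6 | 0-011-  (sole → essential)
  7 | 0-011-,000-11
  10 | 0-1010,00101-
  11 | -0-011,00101-
  13 | 0-1101  (sole → essential)
  16 | 0-000-  (sole → essential)
  17 | 0-000-,01-001
  22 | 0-011-  (sole → essential)
  23 | 0-011-  (sole → essential)
  25 | -11001,01-001,011-01
  26 | 0-1010  (sole → essential)
  29 | 0-1101,011-01
  33 | -000-1  (sole → essential)
  34 | 1-001-  (sole → essential)
  35 | -0-011,-000-1,1--011,1-001-
  36 | 100100  (sole → essential)
  43 | -0-011,1--011
  50 | 1-001-  (sole → essential)
  51 | 1--011,1-001-
  53 | 110101  (sole → essential)
  56 | 111-00,11100-
  57 | -11001,1110-1,11100-
  59 | 1--011,111-11,1110-1
  60 | 111-00  (sole → essential)
  63 | 111-11  (sole → essential)
Essential prime implicants: -000-1, 0-000-, 0-011-, 0-1010, 0-1101, 1-001-, 100100, 110101, 111-00, 111-11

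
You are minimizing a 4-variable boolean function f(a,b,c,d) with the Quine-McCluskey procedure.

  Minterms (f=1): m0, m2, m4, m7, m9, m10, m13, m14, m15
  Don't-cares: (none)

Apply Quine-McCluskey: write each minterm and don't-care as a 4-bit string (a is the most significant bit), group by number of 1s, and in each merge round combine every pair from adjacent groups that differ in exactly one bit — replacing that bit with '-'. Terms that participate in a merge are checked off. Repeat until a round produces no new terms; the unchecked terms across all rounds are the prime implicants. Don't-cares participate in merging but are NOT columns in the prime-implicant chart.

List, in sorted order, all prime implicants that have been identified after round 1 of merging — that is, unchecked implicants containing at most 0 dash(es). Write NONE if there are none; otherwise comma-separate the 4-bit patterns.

NONE

[col 0] 0000*, 0010*, 0100*, 0111*, 1001*, 1010*, 1101*, 1110*, 1111*
[col 1] -010, -111, 0-00, 00-0, 1-01, 1-10, 11-1, 111-
Prime implicants: -010, -111, 0-00, 00-0, 1-01, 1-10, 11-1, 111-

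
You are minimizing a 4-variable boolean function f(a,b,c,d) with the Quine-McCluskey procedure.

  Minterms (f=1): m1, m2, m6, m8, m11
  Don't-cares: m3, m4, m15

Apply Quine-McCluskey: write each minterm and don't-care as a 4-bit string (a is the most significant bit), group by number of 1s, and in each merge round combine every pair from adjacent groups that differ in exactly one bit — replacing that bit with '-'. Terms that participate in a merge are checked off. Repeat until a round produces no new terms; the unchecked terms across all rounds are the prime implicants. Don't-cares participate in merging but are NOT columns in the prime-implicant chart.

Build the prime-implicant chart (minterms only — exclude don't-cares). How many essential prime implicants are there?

2

Round 0: 0001✓ 0010✓ 0011✓ 0100✓ 0110✓ 1000 1011✓ 1111✓
Round 1: -011 0-10 00-1 001- 01-0 1-11
PIs = {-011, 0-10, 00-1, 001-, 01-0, 1-11, 1000}
Coverage chart:
  m1: 00-1 ←essential
  m2: 0-10,001-
  m6: 0-10,01-0
  m8: 1000 ←essential
  m11: -011,1-11
Essential: 00-1, 1000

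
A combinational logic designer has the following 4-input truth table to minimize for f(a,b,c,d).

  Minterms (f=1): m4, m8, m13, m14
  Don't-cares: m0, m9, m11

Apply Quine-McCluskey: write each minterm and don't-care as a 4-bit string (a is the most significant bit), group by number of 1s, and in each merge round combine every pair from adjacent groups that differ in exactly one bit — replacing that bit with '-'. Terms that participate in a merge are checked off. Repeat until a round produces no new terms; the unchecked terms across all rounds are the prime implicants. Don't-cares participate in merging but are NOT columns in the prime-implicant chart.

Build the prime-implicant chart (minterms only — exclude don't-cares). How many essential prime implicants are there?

3

Round 0: 0000✓ 0100✓ 1000✓ 1001✓ 1011✓ 1101✓ 1110
Round 1: -000 0-00 1-01 10-1 100-
PIs = {-000, 0-00, 1-01, 10-1, 100-, 1110}
Coverage chart:
  m4: 0-00 ←essential
  m8: -000,100-
  m13: 1-01 ←essential
  m14: 1110 ←essential
Essential: 0-00, 1-01, 1110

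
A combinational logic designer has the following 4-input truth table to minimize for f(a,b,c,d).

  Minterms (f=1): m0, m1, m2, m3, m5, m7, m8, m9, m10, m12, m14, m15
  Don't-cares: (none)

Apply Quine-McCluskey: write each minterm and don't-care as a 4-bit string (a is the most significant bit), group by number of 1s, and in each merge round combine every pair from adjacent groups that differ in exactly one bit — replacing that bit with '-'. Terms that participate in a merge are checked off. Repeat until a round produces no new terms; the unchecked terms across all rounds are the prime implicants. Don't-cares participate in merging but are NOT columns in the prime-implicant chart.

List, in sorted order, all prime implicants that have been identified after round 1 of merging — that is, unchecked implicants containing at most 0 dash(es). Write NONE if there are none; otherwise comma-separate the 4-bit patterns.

NONE

Round 0: 0000✓ 0001✓ 0010✓ 0011✓ 0101✓ 0111✓ 1000✓ 1001✓ 1010✓ 1100✓ 1110✓ 1111✓
Round 1: -000✓ -001✓ -010✓ -111 0-01✓ 0-11✓ 00-0✓ 00-1✓ 000-✓ 001-✓ 01-1✓ 1-00✓ 1-10✓ 10-0✓ 100-✓ 11-0✓ 111-
Round 2: -0-0 -00- 0--1 00-- 1--0
PIs = {-0-0, -00-, -111, 0--1, 00--, 1--0, 111-}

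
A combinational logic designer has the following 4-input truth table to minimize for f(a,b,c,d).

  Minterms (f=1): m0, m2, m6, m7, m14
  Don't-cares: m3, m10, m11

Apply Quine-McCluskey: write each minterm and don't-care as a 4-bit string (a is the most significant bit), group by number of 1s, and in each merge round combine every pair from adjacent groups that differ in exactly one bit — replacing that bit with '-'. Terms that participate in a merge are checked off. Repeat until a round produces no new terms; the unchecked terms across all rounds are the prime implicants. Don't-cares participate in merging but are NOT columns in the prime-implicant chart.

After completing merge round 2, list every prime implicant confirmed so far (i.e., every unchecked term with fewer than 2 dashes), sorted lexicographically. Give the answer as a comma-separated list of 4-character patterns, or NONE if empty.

00-0

size-2^0 implicants → 0000(✓)  0010(✓)  0011(✓)  0110(✓)  0111(✓)  1010(✓)  1011(✓)  1110(✓)
size-2^1 implicants → -010(✓)  -011(✓)  -110(✓)  0-10(✓)  0-11(✓)  00-0  001-(✓)  011-(✓)  1-10(✓)  101-(✓)
size-2^2 implicants → --10  -01-  0-1-
Unchecked terms (primes): --10, -01-, 0-1-, 00-0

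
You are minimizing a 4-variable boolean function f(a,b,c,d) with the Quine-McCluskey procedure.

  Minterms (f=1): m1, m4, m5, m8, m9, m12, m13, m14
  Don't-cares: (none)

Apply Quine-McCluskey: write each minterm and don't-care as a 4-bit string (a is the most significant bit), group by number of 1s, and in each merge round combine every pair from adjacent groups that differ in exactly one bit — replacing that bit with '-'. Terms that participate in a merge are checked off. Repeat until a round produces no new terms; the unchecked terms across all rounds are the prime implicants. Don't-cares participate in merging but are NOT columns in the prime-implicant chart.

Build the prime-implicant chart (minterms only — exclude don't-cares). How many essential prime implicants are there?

Round 0: 0001✓ 0100✓ 0101✓ 1000✓ 1001✓ 1100✓ 1101✓ 1110✓
Round 1: -001✓ -100✓ -101✓ 0-01✓ 010-✓ 1-00✓ 1-01✓ 100-✓ 11-0 110-✓
Round 2: --01 -10- 1-0-
PIs = {--01, -10-, 1-0-, 11-0}
Coverage chart:
  m1: --01 ←essential
  m4: -10- ←essential
  m5: --01,-10-
  m8: 1-0- ←essential
  m9: --01,1-0-
  m12: -10-,1-0-,11-0
  m13: --01,-10-,1-0-
  m14: 11-0 ←essential
Essential: --01, -10-, 1-0-, 11-0

4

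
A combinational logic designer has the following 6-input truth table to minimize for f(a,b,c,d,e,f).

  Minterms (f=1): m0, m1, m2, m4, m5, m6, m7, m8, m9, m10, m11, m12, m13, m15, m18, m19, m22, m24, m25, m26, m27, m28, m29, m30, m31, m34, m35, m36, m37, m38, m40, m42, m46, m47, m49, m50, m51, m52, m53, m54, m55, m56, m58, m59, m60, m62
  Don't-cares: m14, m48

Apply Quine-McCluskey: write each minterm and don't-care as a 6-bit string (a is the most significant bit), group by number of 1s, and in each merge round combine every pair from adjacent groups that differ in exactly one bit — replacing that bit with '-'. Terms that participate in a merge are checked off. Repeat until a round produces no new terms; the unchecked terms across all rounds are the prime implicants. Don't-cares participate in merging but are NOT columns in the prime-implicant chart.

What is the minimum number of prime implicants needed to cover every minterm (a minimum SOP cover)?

11

Round 0: 000000✓ 000001✓ 000010✓ 000100✓ 000101✓ 000110✓ 000111✓ 001000✓ 001001✓ 001010✓ 001011✓ 001100✓ 001101✓ 001110✓ 001111✓ 010010✓ 010011✓ 010110✓ 011000✓ 011001✓ 011010✓ 011011✓ 011100✓ 011101✓ 011110✓ 011111✓ 100010✓ 100011✓ 100100✓ 100101✓ 100110✓ 101000✓ 101010✓ 101110✓ 101111✓ 110000✓ 110001✓ 110010✓ 110011✓ 110100✓ 110101✓ 110110✓ 110111✓ 111000✓ 111010✓ 111011✓ 111100✓ 111110✓
Round 1: -00010✓ -00100✓ -00101✓ -00110✓ -01000✓ -01010✓ -01110✓ -01111✓ -10010✓ -10011✓ -10110✓ -11000✓ -11010✓ -11011✓ -11100✓ -11110✓ 0-0010✓ 0-0110✓ 0-1000✓ 0-1001✓ 0-1010✓ 0-1011✓ 0-1100✓ 0-1101✓ 0-1110✓ 0-1111✓ 00-000✓ 00-001✓ 00-010✓ 00-100✓ 00-101✓ 00-110✓ 00-111✓ 000-00✓ 000-01✓ 000-10✓ 0000-0✓ 00000-✓ 0001-0✓ 0001-1✓ 00010-✓ 00011-✓ 001-00✓ 001-01✓ 001-10✓ 001-11✓ 0010-0✓ 0010-1✓ 00100-✓ 00101-✓ 0011-0✓ 0011-1✓ 00110-✓ 00111-✓ 01-010✓ 01-011✓ 01-110✓ 010-10✓ 01001-✓ 011-00✓ 011-01✓ 011-10✓ 011-11✓ 0110-0✓ 0110-1✓ 01100-✓ 01101-✓ 0111-0✓ 0111-1✓ 01110-✓ 01111-✓ 1-0010✓ 1-0011✓ 1-0100✓ 1-0101✓ 1-0110✓ 1-1000✓ 1-1010✓ 1-1110✓ 10-010✓ 10-110✓ 100-10✓ 10001-✓ 1001-0✓ 10010-✓ 101-10✓ 1010-0✓ 10111-✓ 11-000✓ 11-010✓ 11-011✓ 11-100✓ 11-110✓ 110-00✓ 110-01✓ 110-10✓ 110-11✓ 1100-0✓ 1100-1✓ 11000-✓ 11001-✓ 1101-0✓ 1101-1✓ 11010-✓ 11011-✓ 111-00✓ 111-10✓ 1110-0✓ 11101-✓ 1111-0✓
Round 2: --0010✓ --0110✓ --1000✓ --1010✓ --1110✓ -0-010✓ -0-110✓ -00-10✓ -001-0 -0010- -01-10✓ -010-0✓ -0111- -1-010✓ -1-011✓ -1-110✓ -10-10✓ -1001-✓ -11-00✓ -11-10✓ -110-0✓ -1101-✓ -111-0✓ 0--010✓ 0--110✓ 0-0-10✓ 0-1-00✓ 0-1-01✓ 0-1-10✓ 0-1-11✓ 0-10-0✓ 0-10-1✓ 0-100-✓ 0-101-✓ 0-11-0✓ 0-11-1✓ 0-110-✓ 0-111-✓ 00--00✓ 00--01✓ 00--10✓ 00-0-0✓ 00-00-✓ 00-1-0✓ 00-1-1✓ 00-10-✓ 00-11-✓ 000--0✓ 000-0-✓ 0001--✓ 001--0✓ 001--1✓ 001-0-✓ 001-1-✓ 0010--✓ 0011--✓ 01--10✓ 01-01-✓ 011--0✓ 011--1✓ 011-0-✓ 011-1-✓ 0110--✓ 0111--✓ 1--010✓ 1--110✓ 1-0-10✓ 1-001- 1-01-0 1-010- 1-1-10✓ 1-10-0✓ 10--10✓ 11--00✓ 11--10✓ 11-0-0✓ 11-01-✓ 11-1-0✓ 110--0✓ 110--1✓ 110-0-✓ 110-1-✓ 1100--✓ 1101--✓ 111--0✓
Round 3: ---010✓ ---110✓ --0-10✓ --1-10✓ --10-0 -0--10✓ -1--10✓ -1-01- -11--0 0---10✓ 0-1--0✓ 0-1--1✓ 0-1-0-✓ 0-1-1-✓ 0-10--✓ 0-11--✓ 00---0 00--0- 00-1-- 001---✓ 011---✓ 1---10✓ 11---0 110---
Round 4: ----10 0-1---
PIs = {----10, --10-0, -001-0, -0010-, -0111-, -1-01-, -11--0, 0-1---, 00---0, 00--0-, 00-1--, 1-001-, 1-01-0, 1-010-, 11---0, 110---}
Coverage chart:
  m0: 00---0,00--0-
  m1: 00--0- ←essential
  m2: ----10,00---0
  m4: -001-0,-0010-,00---0,00--0-,00-1--
  m5: -0010-,00--0-,00-1--
  m6: ----10,-001-0,00---0,00-1--
  m7: 00-1-- ←essential
  m8: --10-0,0-1---,00---0,00--0-
  m9: 0-1---,00--0-
  m10: ----10,--10-0,0-1---,00---0
  m11: 0-1--- ←essential
  m12: 0-1---,00---0,00--0-,00-1--
  m13: 0-1---,00--0-,00-1--
  m15: -0111-,0-1---,00-1--
  m18: ----10,-1-01-
  m19: -1-01- ←essential
  m22: ----10 ←essential
  m24: --10-0,-11--0,0-1---
  m25: 0-1--- ←essential
  m26: ----10,--10-0,-1-01-,-11--0,0-1---
  m27: -1-01-,0-1---
  m28: -11--0,0-1---
  m29: 0-1--- ←essential
  m30: ----10,-11--0,0-1---
  m31: 0-1--- ←essential
  m34: ----10,1-001-
  m35: 1-001- ←essential
  m36: -001-0,-0010-,1-01-0,1-010-
  m37: -0010-,1-010-
  m38: ----10,-001-0,1-01-0
  m40: --10-0 ←essential
  m42: ----10,--10-0
  m46: ----10,-0111-
  m47: -0111- ←essential
  m49: 110--- ←essential
  m50: ----10,-1-01-,1-001-,11---0,110---
  m51: -1-01-,1-001-,110---
  m52: 1-01-0,1-010-,11---0,110---
  m53: 1-010-,110---
  m54: ----10,1-01-0,11---0,110---
  m55: 110--- ←essential
  m56: --10-0,-11--0,11---0
  m58: ----10,--10-0,-1-01-,-11--0,11---0
  m59: -1-01- ←essential
  m60: -11--0,11---0
  m62: ----10,-11--0,11---0
Essential: ----10, --10-0, -0111-, -1-01-, 0-1---, 00--0-, 00-1--, 1-001-, 110---
Petrick residual → -0010-, -11--0
Min cover (11 terms): ef' + cd'f' + b'c'de' + b'cde + bd'e + bcf' + a'c + a'b'e' + a'b'd + ac'd'e + abc'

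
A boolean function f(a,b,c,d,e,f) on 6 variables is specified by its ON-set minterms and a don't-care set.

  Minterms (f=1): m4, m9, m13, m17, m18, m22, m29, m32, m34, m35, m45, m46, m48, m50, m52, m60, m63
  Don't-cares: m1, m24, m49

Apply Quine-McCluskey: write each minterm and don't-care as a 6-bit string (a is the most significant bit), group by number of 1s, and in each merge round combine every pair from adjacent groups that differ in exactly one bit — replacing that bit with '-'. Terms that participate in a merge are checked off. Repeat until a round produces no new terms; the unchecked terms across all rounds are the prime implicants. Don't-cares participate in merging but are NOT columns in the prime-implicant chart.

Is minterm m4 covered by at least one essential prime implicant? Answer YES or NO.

[col 0] 000001*, 000100, 001001*, 001101*, 010001*, 010010*, 010110*, 011000, 011101*, 100000*, 100010*, 100011*, 101101*, 101110, 110000*, 110001*, 110010*, 110100*, 111100*, 111111
[col 1] -01101, -10001, -10010, 0-0001, 0-1101, 00-001, 001-01, 010-10, 1-0000*, 1-0010*, 1000-0*, 10001-, 11-100, 110-00, 1100-0*, 11000-
[col 2] 1-00-0
Prime implicants: -01101, -10001, -10010, 0-0001, 0-1101, 00-001, 000100, 001-01, 010-10, 011000, 1-00-0, 10001-, 101110, 11-100, 110-00, 11000-, 111111
PI chart (minterm → PIs covering it):
  4 | 000100  (sole → essential)
  9 | 00-001,001-01
  13 | -01101,0-1101,001-01
  17 | -10001,0-0001
  18 | -10010,010-10
  22 | 010-10  (sole → essential)
  29 | 0-1101  (sole → essential)
  32 | 1-00-0  (sole → essential)
  34 | 1-00-0,10001-
  35 | 10001-  (sole → essential)
  45 | -01101  (sole → essential)
  46 | 101110  (sole → essential)
  48 | 1-00-0,110-00,11000-
  50 | -10010,1-00-0
  52 | 11-100,110-00
  60 | 11-100  (sole → essential)
  63 | 111111  (sole → essential)
Essential prime implicants: -01101, 0-1101, 000100, 010-10, 1-00-0, 10001-, 101110, 11-100, 111111

YES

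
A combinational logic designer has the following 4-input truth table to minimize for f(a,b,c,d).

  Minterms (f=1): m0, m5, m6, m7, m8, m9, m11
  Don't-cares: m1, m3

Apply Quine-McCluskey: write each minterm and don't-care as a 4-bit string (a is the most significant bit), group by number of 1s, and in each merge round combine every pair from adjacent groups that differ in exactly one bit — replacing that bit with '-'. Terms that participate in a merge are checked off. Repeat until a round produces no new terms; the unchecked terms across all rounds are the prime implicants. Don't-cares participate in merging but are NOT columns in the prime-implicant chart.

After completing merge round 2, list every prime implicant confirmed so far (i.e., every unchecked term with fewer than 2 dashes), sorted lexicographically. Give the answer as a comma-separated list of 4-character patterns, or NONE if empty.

size-2^0 implicants → 0000(✓)  0001(✓)  0011(✓)  0101(✓)  0110(✓)  0111(✓)  1000(✓)  1001(✓)  1011(✓)
size-2^1 implicants → -000(✓)  -001(✓)  -011(✓)  0-01(✓)  0-11(✓)  00-1(✓)  000-(✓)  01-1(✓)  011-  10-1(✓)  100-(✓)
size-2^2 implicants → -0-1  -00-  0--1
Unchecked terms (primes): -0-1, -00-, 0--1, 011-

011-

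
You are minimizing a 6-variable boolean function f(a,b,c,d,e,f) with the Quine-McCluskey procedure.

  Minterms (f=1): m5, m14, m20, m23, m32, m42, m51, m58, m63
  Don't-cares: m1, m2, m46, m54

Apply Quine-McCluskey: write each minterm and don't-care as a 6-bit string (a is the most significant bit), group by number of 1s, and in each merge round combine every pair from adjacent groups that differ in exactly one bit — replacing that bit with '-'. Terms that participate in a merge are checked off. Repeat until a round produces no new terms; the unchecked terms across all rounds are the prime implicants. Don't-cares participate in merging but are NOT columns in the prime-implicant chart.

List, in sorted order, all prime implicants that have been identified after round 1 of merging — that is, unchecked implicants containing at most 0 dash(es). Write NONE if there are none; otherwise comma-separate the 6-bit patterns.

000010, 010100, 010111, 100000, 110011, 110110, 111111

Round 0: 000001✓ 000010 000101✓ 001110✓ 010100 010111 100000 101010✓ 101110✓ 110011 110110 111010✓ 111111
Round 1: -01110 000-01 1-1010 101-10
PIs = {-01110, 000-01, 000010, 010100, 010111, 1-1010, 100000, 101-10, 110011, 110110, 111111}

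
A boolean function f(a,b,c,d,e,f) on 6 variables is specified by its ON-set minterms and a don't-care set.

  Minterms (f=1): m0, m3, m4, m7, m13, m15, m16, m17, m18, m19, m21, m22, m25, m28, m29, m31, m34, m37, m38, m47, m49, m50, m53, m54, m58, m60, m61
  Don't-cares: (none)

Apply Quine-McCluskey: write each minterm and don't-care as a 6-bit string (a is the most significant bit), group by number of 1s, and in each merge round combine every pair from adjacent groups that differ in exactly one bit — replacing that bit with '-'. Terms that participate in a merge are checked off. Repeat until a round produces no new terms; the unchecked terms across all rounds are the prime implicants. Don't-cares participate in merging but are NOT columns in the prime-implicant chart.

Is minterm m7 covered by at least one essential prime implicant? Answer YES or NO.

[col 0] 000000*, 000011*, 000100*, 000111*, 001101*, 001111*, 010000*, 010001*, 010010*, 010011*, 010101*, 010110*, 011001*, 011100*, 011101*, 011111*, 100010*, 100101*, 100110*, 101111*, 110001*, 110010*, 110101*, 110110*, 111010*, 111100*, 111101*
[col 1] -01111, -10001*, -10010*, -10101*, -10110*, -11100*, -11101*, 0-0000, 0-0011, 0-1101*, 0-1111*, 00-111, 000-00, 000-11, 0011-1*, 01-001*, 01-101*, 010-01*, 010-10*, 0100-0*, 0100-1*, 01000-*, 01001-*, 011-01*, 0111-1*, 01110-*, 1-0010*, 1-0101, 1-0110*, 100-10*, 11-010, 11-101*, 110-01*, 110-10*, 11110-*
[col 2] -1-101, -10-01, -10-10, -1110-, 0-11-1, 01--01, 0100--, 1-0-10
Prime implicants: -01111, -1-101, -10-01, -10-10, -1110-, 0-0000, 0-0011, 0-11-1, 00-111, 000-00, 000-11, 01--01, 0100--, 1-0-10, 1-0101, 11-010
PI chart (minterm → PIs covering it):
  0 | 0-0000,000-00
  3 | 0-0011,000-11
  4 | 000-00  (sole → essential)
  7 | 00-111,000-11
  13 | 0-11-1  (sole → essential)
  15 | -01111,0-11-1,00-111
  16 | 0-0000,0100--
  17 | -10-01,01--01,0100--
  18 | -10-10,0100--
  19 | 0-0011,0100--
  21 | -1-101,-10-01,01--01
  22 | -10-10  (sole → essential)
  25 | 01--01  (sole → essential)
  28 | -1110-  (sole → essential)
  29 | -1-101,-1110-,0-11-1,01--01
  31 | 0-11-1  (sole → essential)
  34 | 1-0-10  (sole → essential)
  37 | 1-0101  (sole → essential)
  38 | 1-0-10  (sole → essential)
  47 | -01111  (sole → essential)
  49 | -10-01  (sole → essential)
  50 | -10-10,1-0-10,11-010
  53 | -1-101,-10-01,1-0101
  54 | -10-10,1-0-10
  58 | 11-010  (sole → essential)
  60 | -1110-  (sole → essential)
  61 | -1-101,-1110-
Essential prime implicants: -01111, -10-01, -10-10, -1110-, 0-11-1, 000-00, 01--01, 1-0-10, 1-0101, 11-010

NO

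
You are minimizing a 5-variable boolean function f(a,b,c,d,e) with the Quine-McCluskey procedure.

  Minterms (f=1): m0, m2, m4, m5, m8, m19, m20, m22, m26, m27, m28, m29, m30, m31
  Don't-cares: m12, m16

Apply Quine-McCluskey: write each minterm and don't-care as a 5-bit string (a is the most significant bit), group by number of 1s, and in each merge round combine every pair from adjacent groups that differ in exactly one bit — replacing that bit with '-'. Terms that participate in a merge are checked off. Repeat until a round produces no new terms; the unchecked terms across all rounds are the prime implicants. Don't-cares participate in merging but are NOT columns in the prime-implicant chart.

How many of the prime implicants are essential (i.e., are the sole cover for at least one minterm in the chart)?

size-2^0 implicants → 00000(✓)  00010(✓)  00100(✓)  00101(✓)  01000(✓)  01100(✓)  10000(✓)  10011(✓)  10100(✓)  10110(✓)  11010(✓)  11011(✓)  11100(✓)  11101(✓)  11110(✓)  11111(✓)
size-2^1 implicants → -0000(✓)  -0100(✓)  -1100(✓)  0-000(✓)  0-100(✓)  00-00(✓)  000-0  0010-  01-00(✓)  1-011  1-100(✓)  1-110(✓)  10-00(✓)  101-0(✓)  11-10(✓)  11-11(✓)  1101-(✓)  111-0(✓)  111-1(✓)  1110-(✓)  1111-(✓)
size-2^2 implicants → --100  -0-00  0--00  1-1-0  11-1-  111--
Unchecked terms (primes): --100, -0-00, 0--00, 000-0, 0010-, 1-011, 1-1-0, 11-1-, 111--
Minterm coverage:
  m0 ⊆ -0-00,0--00,000-0
  m2 ⊆ 000-0 [E]
  m4 ⊆ --100,-0-00,0--00,0010-
  m5 ⊆ 0010- [E]
  m8 ⊆ 0--00 [E]
  m19 ⊆ 1-011 [E]
  m20 ⊆ --100,-0-00,1-1-0
  m22 ⊆ 1-1-0 [E]
  m26 ⊆ 11-1- [E]
  m27 ⊆ 1-011,11-1-
  m28 ⊆ --100,1-1-0,111--
  m29 ⊆ 111-- [E]
  m30 ⊆ 1-1-0,11-1-,111--
  m31 ⊆ 11-1-,111--
E = {0--00, 000-0, 0010-, 1-011, 1-1-0, 11-1-, 111--}

7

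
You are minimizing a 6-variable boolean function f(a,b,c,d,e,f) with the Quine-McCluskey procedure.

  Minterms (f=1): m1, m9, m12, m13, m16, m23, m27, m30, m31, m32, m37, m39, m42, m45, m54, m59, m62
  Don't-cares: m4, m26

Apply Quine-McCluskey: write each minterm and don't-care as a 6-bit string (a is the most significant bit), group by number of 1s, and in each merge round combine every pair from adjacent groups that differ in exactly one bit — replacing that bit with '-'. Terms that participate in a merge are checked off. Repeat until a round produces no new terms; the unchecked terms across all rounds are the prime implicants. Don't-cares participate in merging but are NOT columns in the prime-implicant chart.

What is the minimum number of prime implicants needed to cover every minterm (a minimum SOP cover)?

size-2^0 implicants → 000001(✓)  000100(✓)  001001(✓)  001100(✓)  001101(✓)  010000  010111(✓)  011010(✓)  011011(✓)  011110(✓)  011111(✓)  100000  100101(✓)  100111(✓)  101010  101101(✓)  110110(✓)  111011(✓)  111110(✓)
size-2^1 implicants → -01101  -11011  -11110  00-001  00-100  001-01  00110-  01-111  011-10(✓)  011-11(✓)  01101-(✓)  01111-(✓)  10-101  1001-1  11-110
size-2^2 implicants → 011-1-
Unchecked terms (primes): -01101, -11011, -11110, 00-001, 00-100, 001-01, 00110-, 01-111, 010000, 011-1-, 10-101, 100000, 1001-1, 101010, 11-110
Minterm coverage:
  m1 ⊆ 00-001 [E]
  m9 ⊆ 00-001,001-01
  m12 ⊆ 00-100,00110-
  m13 ⊆ -01101,001-01,00110-
  m16 ⊆ 010000 [E]
  m23 ⊆ 01-111 [E]
  m27 ⊆ -11011,011-1-
  m30 ⊆ -11110,011-1-
  m31 ⊆ 01-111,011-1-
  m32 ⊆ 100000 [E]
  m37 ⊆ 10-101,1001-1
  m39 ⊆ 1001-1 [E]
  m42 ⊆ 101010 [E]
  m45 ⊆ -01101,10-101
  m54 ⊆ 11-110 [E]
  m59 ⊆ -11011 [E]
  m62 ⊆ -11110,11-110
E = {-11011, 00-001, 01-111, 010000, 100000, 1001-1, 101010, 11-110}
Petrick residual → -01101, -11110, 00-100
Cover = b'cde'f + bcd'ef + bcdef' + a'b'd'e'f + a'b'de'f' + a'bdef + a'bc'd'e'f' + ab'c'd'e'f' + ab'c'df + ab'cd'ef' + abdef'  |cover|=11

11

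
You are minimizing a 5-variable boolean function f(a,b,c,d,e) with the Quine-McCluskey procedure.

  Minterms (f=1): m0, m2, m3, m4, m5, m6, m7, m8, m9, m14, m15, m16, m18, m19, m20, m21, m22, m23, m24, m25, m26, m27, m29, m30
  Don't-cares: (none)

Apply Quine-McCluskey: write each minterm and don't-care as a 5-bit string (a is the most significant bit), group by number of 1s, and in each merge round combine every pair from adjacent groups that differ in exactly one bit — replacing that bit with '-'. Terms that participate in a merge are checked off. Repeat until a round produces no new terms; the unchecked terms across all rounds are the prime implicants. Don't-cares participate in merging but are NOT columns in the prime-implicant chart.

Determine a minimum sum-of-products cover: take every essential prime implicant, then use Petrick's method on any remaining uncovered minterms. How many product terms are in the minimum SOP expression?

8

size-2^0 implicants → 00000(✓)  00010(✓)  00011(✓)  00100(✓)  00101(✓)  00110(✓)  00111(✓)  01000(✓)  01001(✓)  01110(✓)  01111(✓)  10000(✓)  10010(✓)  10011(✓)  10100(✓)  10101(✓)  10110(✓)  10111(✓)  11000(✓)  11001(✓)  11010(✓)  11011(✓)  11101(✓)  11110(✓)
size-2^1 implicants → -0000(✓)  -0010(✓)  -0011(✓)  -0100(✓)  -0101(✓)  -0110(✓)  -0111(✓)  -1000(✓)  -1001(✓)  -1110(✓)  0-000(✓)  0-110(✓)  0-111(✓)  00-00(✓)  00-10(✓)  00-11(✓)  000-0(✓)  0001-(✓)  001-0(✓)  001-1(✓)  0010-(✓)  0011-(✓)  0100-(✓)  0111-(✓)  1-000(✓)  1-010(✓)  1-011(✓)  1-101  1-110(✓)  10-00(✓)  10-10(✓)  10-11(✓)  100-0(✓)  1001-(✓)  101-0(✓)  101-1(✓)  1010-(✓)  1011-(✓)  11-01  11-10(✓)  110-0(✓)  110-1(✓)  1100-(✓)  1101-(✓)
size-2^2 implicants → --000  --110  -0-00(✓)  -0-10(✓)  -0-11(✓)  -00-0(✓)  -001-(✓)  -01-0(✓)  -01-1(✓)  -010-(✓)  -011-(✓)  -100-  0-11-  00--0(✓)  00-1-(✓)  001--(✓)  1--10  1-0-0  1-01-  10--0(✓)  10-1-(✓)  101--(✓)  110--
size-2^3 implicants → -0--0  -0-1-  -01--
Unchecked terms (primes): --000, --110, -0--0, -0-1-, -01--, -100-, 0-11-, 1--10, 1-0-0, 1-01-, 1-101, 11-01, 110--
Minterm coverage:
  m0 ⊆ --000,-0--0
  m2 ⊆ -0--0,-0-1-
  m3 ⊆ -0-1- [E]
  m4 ⊆ -0--0,-01--
  m5 ⊆ -01-- [E]
  m6 ⊆ --110,-0--0,-0-1-,-01--,0-11-
  m7 ⊆ -0-1-,-01--,0-11-
  m8 ⊆ --000,-100-
  m9 ⊆ -100- [E]
  m14 ⊆ --110,0-11-
  m15 ⊆ 0-11- [E]
  m16 ⊆ --000,-0--0,1-0-0
  m18 ⊆ -0--0,-0-1-,1--10,1-0-0,1-01-
  m19 ⊆ -0-1-,1-01-
  m20 ⊆ -0--0,-01--
  m21 ⊆ -01--,1-101
  m22 ⊆ --110,-0--0,-0-1-,-01--,1--10
  m23 ⊆ -0-1-,-01--
  m24 ⊆ --000,-100-,1-0-0,110--
  m25 ⊆ -100-,11-01,110--
  m26 ⊆ 1--10,1-0-0,1-01-,110--
  m27 ⊆ 1-01-,110--
  m29 ⊆ 1-101,11-01
  m30 ⊆ --110,1--10
E = {-0-1-, -01--, -100-, 0-11-}
Petrick residual → --000, --110, 1-01-, 1-101
Cover = c'd'e' + cde' + b'd + b'c + bc'd' + a'cd + ac'd + acd'e  |cover|=8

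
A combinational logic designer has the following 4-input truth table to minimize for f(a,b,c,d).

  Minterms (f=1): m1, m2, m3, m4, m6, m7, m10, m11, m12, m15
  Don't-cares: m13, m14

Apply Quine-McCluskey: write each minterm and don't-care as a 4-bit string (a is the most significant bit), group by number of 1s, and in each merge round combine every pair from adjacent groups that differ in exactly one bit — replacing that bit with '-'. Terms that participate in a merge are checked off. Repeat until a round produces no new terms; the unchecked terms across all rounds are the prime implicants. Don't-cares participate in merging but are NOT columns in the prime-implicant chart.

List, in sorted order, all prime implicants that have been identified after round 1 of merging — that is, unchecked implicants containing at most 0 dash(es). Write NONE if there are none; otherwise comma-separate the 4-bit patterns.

NONE

[col 0] 0001*, 0010*, 0011*, 0100*, 0110*, 0111*, 1010*, 1011*, 1100*, 1101*, 1110*, 1111*
[col 1] -010*, -011*, -100*, -110*, -111*, 0-10*, 0-11*, 00-1, 001-*, 01-0*, 011-*, 1-10*, 1-11*, 101-*, 11-0*, 11-1*, 110-*, 111-*
[col 2] --10*, --11*, -01-*, -1-0, -11-*, 0-1-*, 1-1-*, 11--
[col 3] --1-
Prime implicants: --1-, -1-0, 00-1, 11--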